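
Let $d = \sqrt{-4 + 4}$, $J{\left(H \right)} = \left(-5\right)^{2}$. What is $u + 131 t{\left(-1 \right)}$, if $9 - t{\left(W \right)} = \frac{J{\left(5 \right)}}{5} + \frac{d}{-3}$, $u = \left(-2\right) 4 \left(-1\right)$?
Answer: $532$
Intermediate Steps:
$J{\left(H \right)} = 25$
$d = 0$ ($d = \sqrt{0} = 0$)
$u = 8$ ($u = \left(-8\right) \left(-1\right) = 8$)
$t{\left(W \right)} = 4$ ($t{\left(W \right)} = 9 - \left(\frac{25}{5} + \frac{0}{-3}\right) = 9 - \left(25 \cdot \frac{1}{5} + 0 \left(- \frac{1}{3}\right)\right) = 9 - \left(5 + 0\right) = 9 - 5 = 4$)
$u + 131 t{\left(-1 \right)} = 8 + 131 \cdot 4 = 8 + 524 = 532$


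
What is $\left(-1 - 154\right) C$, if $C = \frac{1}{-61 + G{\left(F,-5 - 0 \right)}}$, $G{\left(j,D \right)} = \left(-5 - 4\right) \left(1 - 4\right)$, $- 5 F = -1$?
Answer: $\frac{155}{34} \approx 4.5588$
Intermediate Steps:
$F = \frac{1}{5}$ ($F = \left(- \frac{1}{5}\right) \left(-1\right) = \frac{1}{5} \approx 0.2$)
$G{\left(j,D \right)} = 27$ ($G{\left(j,D \right)} = \left(-9\right) \left(-3\right) = 27$)
$C = - \frac{1}{34}$ ($C = \frac{1}{-61 + 27} = \frac{1}{-34} = - \frac{1}{34} \approx -0.029412$)
$\left(-1 - 154\right) C = \left(-1 - 154\right) \left(- \frac{1}{34}\right) = \left(-155\right) \left(- \frac{1}{34}\right) = \frac{155}{34}$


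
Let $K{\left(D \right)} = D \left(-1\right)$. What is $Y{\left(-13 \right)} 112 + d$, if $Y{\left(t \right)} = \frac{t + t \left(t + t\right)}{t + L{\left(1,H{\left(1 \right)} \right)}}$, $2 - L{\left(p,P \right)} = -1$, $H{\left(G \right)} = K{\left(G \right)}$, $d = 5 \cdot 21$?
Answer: $-3535$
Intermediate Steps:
$K{\left(D \right)} = - D$
$d = 105$
$H{\left(G \right)} = - G$
$L{\left(p,P \right)} = 3$ ($L{\left(p,P \right)} = 2 - -1 = 2 + 1 = 3$)
$Y{\left(t \right)} = \frac{t + 2 t^{2}}{3 + t}$ ($Y{\left(t \right)} = \frac{t + t \left(t + t\right)}{t + 3} = \frac{t + t 2 t}{3 + t} = \frac{t + 2 t^{2}}{3 + t}$)
$Y{\left(-13 \right)} 112 + d = - \frac{13 \left(1 + 2 \left(-13\right)\right)}{3 - 13} \cdot 112 + 105 = - \frac{13 \left(1 - 26\right)}{-10} \cdot 112 + 105 = \left(-13\right) \left(- \frac{1}{10}\right) \left(-25\right) 112 + 105 = \left(- \frac{65}{2}\right) 112 + 105 = -3640 + 105 = -3535$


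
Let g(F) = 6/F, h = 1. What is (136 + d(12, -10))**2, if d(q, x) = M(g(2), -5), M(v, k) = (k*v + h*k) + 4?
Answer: 14400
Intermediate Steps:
M(v, k) = 4 + k + k*v (M(v, k) = (k*v + 1*k) + 4 = (k*v + k) + 4 = (k + k*v) + 4 = 4 + k + k*v)
d(q, x) = -16 (d(q, x) = 4 - 5 - 30/2 = 4 - 5 - 5*3 = 4 - 5 - 15 = -16)
(136 + d(12, -10))**2 = (136 - 16)**2 = 120**2 = 14400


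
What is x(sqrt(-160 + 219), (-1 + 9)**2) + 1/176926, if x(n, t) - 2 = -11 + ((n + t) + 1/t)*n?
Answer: 8846301/176926 + 4097*sqrt(59)/64 ≈ 541.71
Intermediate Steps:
x(n, t) = -9 + n*(n + t + 1/t) (x(n, t) = 2 + (-11 + ((n + t) + 1/t)*n) = 2 + (-11 + (n + t + 1/t)*n) = 2 + (-11 + n*(n + t + 1/t)) = -9 + n*(n + t + 1/t))
x(sqrt(-160 + 219), (-1 + 9)**2) + 1/176926 = (-9 + (sqrt(-160 + 219))**2 + sqrt(-160 + 219)*(-1 + 9)**2 + sqrt(-160 + 219)/((-1 + 9)**2)) + 1/176926 = (-9 + (sqrt(59))**2 + sqrt(59)*8**2 + sqrt(59)/(8**2)) + 1/176926 = (-9 + 59 + sqrt(59)*64 + sqrt(59)/64) + 1/176926 = (-9 + 59 + 64*sqrt(59) + sqrt(59)*(1/64)) + 1/176926 = (-9 + 59 + 64*sqrt(59) + sqrt(59)/64) + 1/176926 = (50 + 4097*sqrt(59)/64) + 1/176926 = 8846301/176926 + 4097*sqrt(59)/64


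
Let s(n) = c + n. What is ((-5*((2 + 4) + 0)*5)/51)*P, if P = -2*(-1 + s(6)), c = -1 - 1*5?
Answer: -100/17 ≈ -5.8824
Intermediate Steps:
c = -6 (c = -1 - 5 = -6)
s(n) = -6 + n
P = 2 (P = -2*(-1 + (-6 + 6)) = -2*(-1 + 0) = -2*(-1) = 2)
((-5*((2 + 4) + 0)*5)/51)*P = ((-5*((2 + 4) + 0)*5)/51)*2 = ((-5*(6 + 0)*5)*(1/51))*2 = ((-5*6*5)*(1/51))*2 = (-30*5*(1/51))*2 = -150*1/51*2 = -50/17*2 = -100/17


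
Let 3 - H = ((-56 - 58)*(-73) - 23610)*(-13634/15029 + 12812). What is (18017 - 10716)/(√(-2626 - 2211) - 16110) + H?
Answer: 109136011214899030959/557225803739 - 7301*I*√4837/259536937 ≈ 1.9586e+8 - 0.0019565*I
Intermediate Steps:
H = 420502810617/2147 (H = 3 - ((-56 - 58)*(-73) - 23610)*(-13634/15029 + 12812) = 3 - (-114*(-73) - 23610)*(-13634*1/15029 + 12812) = 3 - (8322 - 23610)*(-13634/15029 + 12812) = 3 - (-15288)*192537914/15029 = 3 - 1*(-420502804176/2147) = 3 + 420502804176/2147 = 420502810617/2147 ≈ 1.9586e+8)
(18017 - 10716)/(√(-2626 - 2211) - 16110) + H = (18017 - 10716)/(√(-2626 - 2211) - 16110) + 420502810617/2147 = 7301/(√(-4837) - 16110) + 420502810617/2147 = 7301/(I*√4837 - 16110) + 420502810617/2147 = 7301/(-16110 + I*√4837) + 420502810617/2147 = 420502810617/2147 + 7301/(-16110 + I*√4837)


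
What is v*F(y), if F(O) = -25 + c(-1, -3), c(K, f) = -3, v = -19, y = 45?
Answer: 532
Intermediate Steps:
F(O) = -28 (F(O) = -25 - 3 = -28)
v*F(y) = -19*(-28) = 532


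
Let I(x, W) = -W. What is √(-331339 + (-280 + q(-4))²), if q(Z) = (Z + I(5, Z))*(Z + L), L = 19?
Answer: I*√252939 ≈ 502.93*I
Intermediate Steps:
q(Z) = 0 (q(Z) = (Z - Z)*(Z + 19) = 0*(19 + Z) = 0)
√(-331339 + (-280 + q(-4))²) = √(-331339 + (-280 + 0)²) = √(-331339 + (-280)²) = √(-331339 + 78400) = √(-252939) = I*√252939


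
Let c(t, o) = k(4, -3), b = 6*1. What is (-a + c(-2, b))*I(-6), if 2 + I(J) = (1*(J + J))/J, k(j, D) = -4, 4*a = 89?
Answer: 0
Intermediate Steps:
a = 89/4 (a = (¼)*89 = 89/4 ≈ 22.250)
b = 6
c(t, o) = -4
I(J) = 0 (I(J) = -2 + (1*(J + J))/J = -2 + (1*(2*J))/J = -2 + (2*J)/J = -2 + 2 = 0)
(-a + c(-2, b))*I(-6) = (-1*89/4 - 4)*0 = (-89/4 - 4)*0 = -105/4*0 = 0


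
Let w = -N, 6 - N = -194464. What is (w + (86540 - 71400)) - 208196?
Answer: -387526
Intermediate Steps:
N = 194470 (N = 6 - 1*(-194464) = 6 + 194464 = 194470)
w = -194470 (w = -1*194470 = -194470)
(w + (86540 - 71400)) - 208196 = (-194470 + (86540 - 71400)) - 208196 = (-194470 + 15140) - 208196 = -179330 - 208196 = -387526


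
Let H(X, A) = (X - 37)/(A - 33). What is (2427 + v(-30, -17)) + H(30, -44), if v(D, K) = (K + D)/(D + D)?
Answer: 1602397/660 ≈ 2427.9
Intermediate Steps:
v(D, K) = (D + K)/(2*D) (v(D, K) = (D + K)/((2*D)) = (D + K)*(1/(2*D)) = (D + K)/(2*D))
H(X, A) = (-37 + X)/(-33 + A)
(2427 + v(-30, -17)) + H(30, -44) = (2427 + (1/2)*(-30 - 17)/(-30)) + (-37 + 30)/(-33 - 44) = (2427 + (1/2)*(-1/30)*(-47)) - 7/(-77) = (2427 + 47/60) - 1/77*(-7) = 145667/60 + 1/11 = 1602397/660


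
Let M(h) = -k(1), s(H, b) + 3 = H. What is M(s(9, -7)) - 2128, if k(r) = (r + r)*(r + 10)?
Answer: -2150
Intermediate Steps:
k(r) = 2*r*(10 + r) (k(r) = (2*r)*(10 + r) = 2*r*(10 + r))
s(H, b) = -3 + H
M(h) = -22 (M(h) = -2*(10 + 1) = -2*11 = -1*22 = -22)
M(s(9, -7)) - 2128 = -22 - 2128 = -2150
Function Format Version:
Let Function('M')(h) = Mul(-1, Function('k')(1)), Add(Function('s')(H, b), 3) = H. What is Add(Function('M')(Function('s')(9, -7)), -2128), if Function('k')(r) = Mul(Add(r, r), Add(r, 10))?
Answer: -2150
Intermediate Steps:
Function('k')(r) = Mul(2, r, Add(10, r)) (Function('k')(r) = Mul(Mul(2, r), Add(10, r)) = Mul(2, r, Add(10, r)))
Function('s')(H, b) = Add(-3, H)
Function('M')(h) = -22 (Function('M')(h) = Mul(-1, Mul(2, 1, Add(10, 1))) = Mul(-1, Mul(2, 1, 11)) = Mul(-1, 22) = -22)
Add(Function('M')(Function('s')(9, -7)), -2128) = Add(-22, -2128) = -2150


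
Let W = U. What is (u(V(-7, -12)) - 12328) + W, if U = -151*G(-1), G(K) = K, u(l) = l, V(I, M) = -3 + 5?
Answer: -12175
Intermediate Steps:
V(I, M) = 2
U = 151 (U = -151*(-1) = 151)
W = 151
(u(V(-7, -12)) - 12328) + W = (2 - 12328) + 151 = -12326 + 151 = -12175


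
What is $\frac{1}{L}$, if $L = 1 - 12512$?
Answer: $- \frac{1}{12511} \approx -7.993 \cdot 10^{-5}$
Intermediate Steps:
$L = -12511$ ($L = 1 - 12512 = -12511$)
$\frac{1}{L} = \frac{1}{-12511} = - \frac{1}{12511}$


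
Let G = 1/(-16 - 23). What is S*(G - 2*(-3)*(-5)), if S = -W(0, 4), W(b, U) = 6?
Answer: 2342/13 ≈ 180.15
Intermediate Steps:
S = -6 (S = -1*6 = -6)
G = -1/39 (G = 1/(-39) = -1/39 ≈ -0.025641)
S*(G - 2*(-3)*(-5)) = -6*(-1/39 - 2*(-3)*(-5)) = -6*(-1/39 + 6*(-5)) = -6*(-1/39 - 30) = -6*(-1171/39) = 2342/13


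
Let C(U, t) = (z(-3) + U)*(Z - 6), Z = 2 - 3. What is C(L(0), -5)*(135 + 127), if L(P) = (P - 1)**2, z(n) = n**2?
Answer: -18340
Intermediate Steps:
Z = -1
L(P) = (-1 + P)**2
C(U, t) = -63 - 7*U (C(U, t) = ((-3)**2 + U)*(-1 - 6) = (9 + U)*(-7) = -63 - 7*U)
C(L(0), -5)*(135 + 127) = (-63 - 7*(-1 + 0)**2)*(135 + 127) = (-63 - 7*(-1)**2)*262 = (-63 - 7*1)*262 = (-63 - 7)*262 = -70*262 = -18340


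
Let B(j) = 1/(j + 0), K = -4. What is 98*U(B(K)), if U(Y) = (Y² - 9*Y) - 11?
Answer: -6811/8 ≈ -851.38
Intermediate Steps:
B(j) = 1/j
U(Y) = -11 + Y² - 9*Y
98*U(B(K)) = 98*(-11 + (1/(-4))² - 9/(-4)) = 98*(-11 + (-¼)² - 9*(-¼)) = 98*(-11 + 1/16 + 9/4) = 98*(-139/16) = -6811/8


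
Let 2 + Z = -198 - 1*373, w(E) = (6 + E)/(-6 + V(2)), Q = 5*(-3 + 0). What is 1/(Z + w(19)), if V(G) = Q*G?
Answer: -36/20653 ≈ -0.0017431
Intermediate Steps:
Q = -15 (Q = 5*(-3) = -15)
V(G) = -15*G
w(E) = -1/6 - E/36 (w(E) = (6 + E)/(-6 - 15*2) = (6 + E)/(-6 - 30) = (6 + E)/(-36) = (6 + E)*(-1/36) = -1/6 - E/36)
Z = -573 (Z = -2 + (-198 - 1*373) = -2 + (-198 - 373) = -2 - 571 = -573)
1/(Z + w(19)) = 1/(-573 + (-1/6 - 1/36*19)) = 1/(-573 + (-1/6 - 19/36)) = 1/(-573 - 25/36) = 1/(-20653/36) = -36/20653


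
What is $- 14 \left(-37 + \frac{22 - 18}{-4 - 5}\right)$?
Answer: $\frac{4718}{9} \approx 524.22$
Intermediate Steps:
$- 14 \left(-37 + \frac{22 - 18}{-4 - 5}\right) = - 14 \left(-37 + \frac{4}{-9}\right) = - 14 \left(-37 + 4 \left(- \frac{1}{9}\right)\right) = - 14 \left(-37 - \frac{4}{9}\right) = \left(-14\right) \left(- \frac{337}{9}\right) = \frac{4718}{9}$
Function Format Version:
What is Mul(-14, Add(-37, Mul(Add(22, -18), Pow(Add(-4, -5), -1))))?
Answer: Rational(4718, 9) ≈ 524.22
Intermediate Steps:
Mul(-14, Add(-37, Mul(Add(22, -18), Pow(Add(-4, -5), -1)))) = Mul(-14, Add(-37, Mul(4, Pow(-9, -1)))) = Mul(-14, Add(-37, Mul(4, Rational(-1, 9)))) = Mul(-14, Add(-37, Rational(-4, 9))) = Mul(-14, Rational(-337, 9)) = Rational(4718, 9)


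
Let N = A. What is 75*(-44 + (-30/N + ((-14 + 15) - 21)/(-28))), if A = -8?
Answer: -83025/28 ≈ -2965.2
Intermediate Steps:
N = -8
75*(-44 + (-30/N + ((-14 + 15) - 21)/(-28))) = 75*(-44 + (-30/(-8) + ((-14 + 15) - 21)/(-28))) = 75*(-44 + (-30*(-1/8) + (1 - 21)*(-1/28))) = 75*(-44 + (15/4 - 20*(-1/28))) = 75*(-44 + (15/4 + 5/7)) = 75*(-44 + 125/28) = 75*(-1107/28) = -83025/28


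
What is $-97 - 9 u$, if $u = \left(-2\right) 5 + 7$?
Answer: $-70$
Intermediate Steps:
$u = -3$ ($u = -10 + 7 = -3$)
$-97 - 9 u = -97 - -27 = -97 + 27 = -70$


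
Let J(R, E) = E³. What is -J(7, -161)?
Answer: 4173281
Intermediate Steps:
-J(7, -161) = -1*(-161)³ = -1*(-4173281) = 4173281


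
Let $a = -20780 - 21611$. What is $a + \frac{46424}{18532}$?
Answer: $- \frac{196385897}{4633} \approx -42389.0$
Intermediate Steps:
$a = -42391$ ($a = -20780 - 21611 = -42391$)
$a + \frac{46424}{18532} = -42391 + \frac{46424}{18532} = -42391 + 46424 \cdot \frac{1}{18532} = -42391 + \frac{11606}{4633} = - \frac{196385897}{4633}$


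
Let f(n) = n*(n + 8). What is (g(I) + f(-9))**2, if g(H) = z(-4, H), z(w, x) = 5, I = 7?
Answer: 196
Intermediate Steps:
f(n) = n*(8 + n)
g(H) = 5
(g(I) + f(-9))**2 = (5 - 9*(8 - 9))**2 = (5 - 9*(-1))**2 = (5 + 9)**2 = 14**2 = 196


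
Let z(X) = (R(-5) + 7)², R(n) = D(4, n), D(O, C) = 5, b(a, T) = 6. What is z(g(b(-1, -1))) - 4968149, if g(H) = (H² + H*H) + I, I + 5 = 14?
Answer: -4968005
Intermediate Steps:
I = 9 (I = -5 + 14 = 9)
R(n) = 5
g(H) = 9 + 2*H² (g(H) = (H² + H*H) + 9 = (H² + H²) + 9 = 2*H² + 9 = 9 + 2*H²)
z(X) = 144 (z(X) = (5 + 7)² = 12² = 144)
z(g(b(-1, -1))) - 4968149 = 144 - 4968149 = -4968005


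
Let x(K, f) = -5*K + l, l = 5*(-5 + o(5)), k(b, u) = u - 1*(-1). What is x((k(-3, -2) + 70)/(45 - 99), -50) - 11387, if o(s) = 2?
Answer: -205121/18 ≈ -11396.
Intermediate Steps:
k(b, u) = 1 + u (k(b, u) = u + 1 = 1 + u)
l = -15 (l = 5*(-5 + 2) = 5*(-3) = -15)
x(K, f) = -15 - 5*K (x(K, f) = -5*K - 15 = -15 - 5*K)
x((k(-3, -2) + 70)/(45 - 99), -50) - 11387 = (-15 - 5*((1 - 2) + 70)/(45 - 99)) - 11387 = (-15 - 5*(-1 + 70)/(-54)) - 11387 = (-15 - 345*(-1)/54) - 11387 = (-15 - 5*(-23/18)) - 11387 = (-15 + 115/18) - 11387 = -155/18 - 11387 = -205121/18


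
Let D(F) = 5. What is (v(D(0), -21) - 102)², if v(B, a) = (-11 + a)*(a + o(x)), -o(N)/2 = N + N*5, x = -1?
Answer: 34596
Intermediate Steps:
o(N) = -12*N (o(N) = -2*(N + N*5) = -2*(N + 5*N) = -12*N)
v(B, a) = (-11 + a)*(12 + a) (v(B, a) = (-11 + a)*(a - 12*(-1)) = (-11 + a)*(a + 12) = (-11 + a)*(12 + a))
(v(D(0), -21) - 102)² = ((-132 - 21 + (-21)²) - 102)² = ((-132 - 21 + 441) - 102)² = (288 - 102)² = 186² = 34596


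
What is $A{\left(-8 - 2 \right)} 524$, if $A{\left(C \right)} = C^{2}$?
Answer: $52400$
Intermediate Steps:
$A{\left(-8 - 2 \right)} 524 = \left(-8 - 2\right)^{2} \cdot 524 = \left(-10\right)^{2} \cdot 524 = 100 \cdot 524 = 52400$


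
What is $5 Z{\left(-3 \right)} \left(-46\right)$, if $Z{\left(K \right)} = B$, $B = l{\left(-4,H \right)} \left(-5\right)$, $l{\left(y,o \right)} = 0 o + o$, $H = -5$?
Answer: $-5750$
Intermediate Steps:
$l{\left(y,o \right)} = o$ ($l{\left(y,o \right)} = 0 + o = o$)
$B = 25$ ($B = \left(-5\right) \left(-5\right) = 25$)
$Z{\left(K \right)} = 25$
$5 Z{\left(-3 \right)} \left(-46\right) = 5 \cdot 25 \left(-46\right) = 125 \left(-46\right) = -5750$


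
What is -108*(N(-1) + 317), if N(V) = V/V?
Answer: -34344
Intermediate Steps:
N(V) = 1
-108*(N(-1) + 317) = -108*(1 + 317) = -108*318 = -34344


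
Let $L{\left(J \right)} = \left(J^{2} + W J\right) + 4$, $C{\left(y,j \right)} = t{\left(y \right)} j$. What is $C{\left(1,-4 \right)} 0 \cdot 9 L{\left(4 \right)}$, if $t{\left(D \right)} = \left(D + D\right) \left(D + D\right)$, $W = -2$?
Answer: $0$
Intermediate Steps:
$t{\left(D \right)} = 4 D^{2}$ ($t{\left(D \right)} = 2 D 2 D = 4 D^{2}$)
$C{\left(y,j \right)} = 4 j y^{2}$ ($C{\left(y,j \right)} = 4 y^{2} j = 4 j y^{2}$)
$L{\left(J \right)} = 4 + J^{2} - 2 J$ ($L{\left(J \right)} = \left(J^{2} - 2 J\right) + 4 = 4 + J^{2} - 2 J$)
$C{\left(1,-4 \right)} 0 \cdot 9 L{\left(4 \right)} = 4 \left(-4\right) 1^{2} \cdot 0 \cdot 9 \left(4 + 4^{2} - 8\right) = 4 \left(-4\right) 1 \cdot 0 \cdot 9 \left(4 + 16 - 8\right) = \left(-16\right) 0 \cdot 9 \cdot 12 = 0 \cdot 9 \cdot 12 = 0 \cdot 12 = 0$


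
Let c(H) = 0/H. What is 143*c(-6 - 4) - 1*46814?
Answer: -46814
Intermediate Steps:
c(H) = 0
143*c(-6 - 4) - 1*46814 = 143*0 - 1*46814 = 0 - 46814 = -46814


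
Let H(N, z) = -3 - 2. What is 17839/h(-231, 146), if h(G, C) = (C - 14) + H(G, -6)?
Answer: 17839/127 ≈ 140.46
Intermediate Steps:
H(N, z) = -5
h(G, C) = -19 + C (h(G, C) = (C - 14) - 5 = (-14 + C) - 5 = -19 + C)
17839/h(-231, 146) = 17839/(-19 + 146) = 17839/127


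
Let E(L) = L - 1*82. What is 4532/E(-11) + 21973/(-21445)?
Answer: -99232229/1994385 ≈ -49.756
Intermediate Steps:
E(L) = -82 + L (E(L) = L - 82 = -82 + L)
4532/E(-11) + 21973/(-21445) = 4532/(-82 - 11) + 21973/(-21445) = 4532/(-93) + 21973*(-1/21445) = 4532*(-1/93) - 21973/21445 = -4532/93 - 21973/21445 = -99232229/1994385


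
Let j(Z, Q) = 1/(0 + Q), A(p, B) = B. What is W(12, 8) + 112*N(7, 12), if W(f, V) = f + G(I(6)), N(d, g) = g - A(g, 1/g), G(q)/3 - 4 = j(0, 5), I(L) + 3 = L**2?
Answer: 20389/15 ≈ 1359.3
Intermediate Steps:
j(Z, Q) = 1/Q
I(L) = -3 + L**2
G(q) = 63/5 (G(q) = 12 + 3/5 = 63/5)
N(d, g) = g - 1/g
W(f, V) = 63/5 + f (W(f, V) = f + 63/5 = 63/5 + f)
W(12, 8) + 112*N(7, 12) = (63/5 + 12) + 112*(12 - 1/12) = 123/5 + 112*(12 - 1*1/12) = 123/5 + 112*(12 - 1/12) = 123/5 + 112*(143/12) = 123/5 + 4004/3 = 20389/15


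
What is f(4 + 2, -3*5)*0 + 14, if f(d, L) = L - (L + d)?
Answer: 14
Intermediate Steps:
f(d, L) = -d (f(d, L) = L + (-L - d) = -d)
f(4 + 2, -3*5)*0 + 14 = -(4 + 2)*0 + 14 = -1*6*0 + 14 = -6*0 + 14 = 0 + 14 = 14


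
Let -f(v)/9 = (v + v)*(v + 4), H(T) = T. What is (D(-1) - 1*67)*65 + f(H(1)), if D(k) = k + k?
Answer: -4575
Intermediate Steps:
D(k) = 2*k
f(v) = -18*v*(4 + v) (f(v) = -9*(v + v)*(v + 4) = -9*2*v*(4 + v) = -18*v*(4 + v))
(D(-1) - 1*67)*65 + f(H(1)) = (2*(-1) - 1*67)*65 - 18*1*(4 + 1) = (-2 - 67)*65 - 18*1*5 = -69*65 - 90 = -4485 - 90 = -4575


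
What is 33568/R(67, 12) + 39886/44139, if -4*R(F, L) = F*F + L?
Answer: -5747104922/198669639 ≈ -28.928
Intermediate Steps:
R(F, L) = -L/4 - F²/4 (R(F, L) = -(F*F + L)/4 = -(F² + L)/4 = -(L + F²)/4 = -L/4 - F²/4)
33568/R(67, 12) + 39886/44139 = 33568/(-¼*12 - ¼*67²) + 39886/44139 = 33568/(-3 - ¼*4489) + 39886*(1/44139) = 33568/(-3 - 4489/4) + 39886/44139 = 33568/(-4501/4) + 39886/44139 = 33568*(-4/4501) + 39886/44139 = -134272/4501 + 39886/44139 = -5747104922/198669639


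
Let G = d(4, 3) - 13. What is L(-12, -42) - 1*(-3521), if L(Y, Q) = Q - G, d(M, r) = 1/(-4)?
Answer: 13969/4 ≈ 3492.3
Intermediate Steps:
d(M, r) = -¼ (d(M, r) = 1*(-¼) = -¼)
G = -53/4 (G = -¼ - 13 = -53/4 ≈ -13.250)
L(Y, Q) = 53/4 + Q (L(Y, Q) = Q - 1*(-53/4) = Q + 53/4 = 53/4 + Q)
L(-12, -42) - 1*(-3521) = (53/4 - 42) - 1*(-3521) = -115/4 + 3521 = 13969/4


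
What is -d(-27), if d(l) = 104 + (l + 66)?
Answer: -143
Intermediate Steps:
d(l) = 170 + l (d(l) = 104 + (66 + l) = 170 + l)
-d(-27) = -(170 - 27) = -1*143 = -143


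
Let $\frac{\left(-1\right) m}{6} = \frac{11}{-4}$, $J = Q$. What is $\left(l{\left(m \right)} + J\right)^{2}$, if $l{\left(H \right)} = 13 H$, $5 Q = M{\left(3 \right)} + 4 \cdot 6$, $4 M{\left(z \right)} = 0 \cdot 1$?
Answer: $\frac{4809249}{100} \approx 48093.0$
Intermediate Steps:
$M{\left(z \right)} = 0$ ($M{\left(z \right)} = \frac{0 \cdot 1}{4} = \frac{1}{4} \cdot 0 = 0$)
$Q = \frac{24}{5}$ ($Q = \frac{0 + 4 \cdot 6}{5} = \frac{0 + 24}{5} = \frac{1}{5} \cdot 24 = \frac{24}{5} \approx 4.8$)
$J = \frac{24}{5} \approx 4.8$
$m = \frac{33}{2}$ ($m = - 6 \frac{11}{-4} = - 6 \cdot 11 \left(- \frac{1}{4}\right) = \left(-6\right) \left(- \frac{11}{4}\right) = \frac{33}{2} \approx 16.5$)
$\left(l{\left(m \right)} + J\right)^{2} = \left(13 \cdot \frac{33}{2} + \frac{24}{5}\right)^{2} = \left(\frac{429}{2} + \frac{24}{5}\right)^{2} = \left(\frac{2193}{10}\right)^{2} = \frac{4809249}{100}$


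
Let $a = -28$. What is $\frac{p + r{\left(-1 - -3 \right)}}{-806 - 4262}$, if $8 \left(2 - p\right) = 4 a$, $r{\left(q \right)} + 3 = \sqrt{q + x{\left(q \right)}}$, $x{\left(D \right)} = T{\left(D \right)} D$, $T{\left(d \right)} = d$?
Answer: $- \frac{13}{5068} - \frac{\sqrt{6}}{5068} \approx -0.0030484$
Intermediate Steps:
$x{\left(D \right)} = D^{2}$ ($x{\left(D \right)} = D D = D^{2}$)
$r{\left(q \right)} = -3 + \sqrt{q + q^{2}}$
$p = 16$ ($p = 2 - \frac{4 \left(-28\right)}{8} = 2 - -14 = 2 + 14 = 16$)
$\frac{p + r{\left(-1 - -3 \right)}}{-806 - 4262} = \frac{16 - \left(3 - \sqrt{\left(-1 - -3\right) \left(1 - -2\right)}\right)}{-806 - 4262} = \frac{16 - \left(3 - \sqrt{\left(-1 + 3\right) \left(1 + \left(-1 + 3\right)\right)}\right)}{-5068} = \left(16 - \left(3 - \sqrt{2 \left(1 + 2\right)}\right)\right) \left(- \frac{1}{5068}\right) = \left(16 - \left(3 - \sqrt{2 \cdot 3}\right)\right) \left(- \frac{1}{5068}\right) = \left(16 - \left(3 - \sqrt{6}\right)\right) \left(- \frac{1}{5068}\right) = \left(13 + \sqrt{6}\right) \left(- \frac{1}{5068}\right) = - \frac{13}{5068} - \frac{\sqrt{6}}{5068}$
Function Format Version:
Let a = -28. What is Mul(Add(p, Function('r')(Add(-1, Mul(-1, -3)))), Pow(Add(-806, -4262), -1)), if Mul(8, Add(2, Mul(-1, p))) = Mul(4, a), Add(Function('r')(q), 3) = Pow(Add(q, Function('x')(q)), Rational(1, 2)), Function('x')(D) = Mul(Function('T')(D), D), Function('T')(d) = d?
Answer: Add(Rational(-13, 5068), Mul(Rational(-1, 5068), Pow(6, Rational(1, 2)))) ≈ -0.0030484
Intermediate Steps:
Function('x')(D) = Pow(D, 2) (Function('x')(D) = Mul(D, D) = Pow(D, 2))
Function('r')(q) = Add(-3, Pow(Add(q, Pow(q, 2)), Rational(1, 2)))
p = 16 (p = Add(2, Mul(Rational(-1, 8), Mul(4, -28))) = Add(2, Mul(Rational(-1, 8), -112)) = Add(2, 14) = 16)
Mul(Add(p, Function('r')(Add(-1, Mul(-1, -3)))), Pow(Add(-806, -4262), -1)) = Mul(Add(16, Add(-3, Pow(Mul(Add(-1, Mul(-1, -3)), Add(1, Add(-1, Mul(-1, -3)))), Rational(1, 2)))), Pow(Add(-806, -4262), -1)) = Mul(Add(16, Add(-3, Pow(Mul(Add(-1, 3), Add(1, Add(-1, 3))), Rational(1, 2)))), Pow(-5068, -1)) = Mul(Add(16, Add(-3, Pow(Mul(2, Add(1, 2)), Rational(1, 2)))), Rational(-1, 5068)) = Mul(Add(16, Add(-3, Pow(Mul(2, 3), Rational(1, 2)))), Rational(-1, 5068)) = Mul(Add(16, Add(-3, Pow(6, Rational(1, 2)))), Rational(-1, 5068)) = Mul(Add(13, Pow(6, Rational(1, 2))), Rational(-1, 5068)) = Add(Rational(-13, 5068), Mul(Rational(-1, 5068), Pow(6, Rational(1, 2))))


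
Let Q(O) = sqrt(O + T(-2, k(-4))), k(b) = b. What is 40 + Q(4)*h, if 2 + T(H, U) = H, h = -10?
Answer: 40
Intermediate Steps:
T(H, U) = -2 + H
Q(O) = sqrt(-4 + O) (Q(O) = sqrt(O + (-2 - 2)) = sqrt(O - 4) = sqrt(-4 + O))
40 + Q(4)*h = 40 + sqrt(-4 + 4)*(-10) = 40 + sqrt(0)*(-10) = 40 + 0*(-10) = 40 + 0 = 40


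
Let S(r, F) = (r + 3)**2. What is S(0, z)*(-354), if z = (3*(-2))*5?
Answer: -3186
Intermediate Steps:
z = -30 (z = -6*5 = -30)
S(r, F) = (3 + r)**2
S(0, z)*(-354) = (3 + 0)**2*(-354) = 3**2*(-354) = 9*(-354) = -3186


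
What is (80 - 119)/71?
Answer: -39/71 ≈ -0.54930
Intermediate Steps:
(80 - 119)/71 = (1/71)*(-39) = -39/71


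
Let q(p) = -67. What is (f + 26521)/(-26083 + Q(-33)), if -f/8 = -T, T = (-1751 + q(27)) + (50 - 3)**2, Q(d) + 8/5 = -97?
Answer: -49415/43636 ≈ -1.1324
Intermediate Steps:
Q(d) = -493/5 (Q(d) = -8/5 - 97 = -493/5)
T = 391 (T = (-1751 - 67) + (50 - 3)**2 = -1818 + 47**2 = -1818 + 2209 = 391)
f = 3128 (f = -(-8)*391 = -8*(-391) = 3128)
(f + 26521)/(-26083 + Q(-33)) = (3128 + 26521)/(-26083 - 493/5) = 29649/(-130908/5) = 29649*(-5/130908) = -49415/43636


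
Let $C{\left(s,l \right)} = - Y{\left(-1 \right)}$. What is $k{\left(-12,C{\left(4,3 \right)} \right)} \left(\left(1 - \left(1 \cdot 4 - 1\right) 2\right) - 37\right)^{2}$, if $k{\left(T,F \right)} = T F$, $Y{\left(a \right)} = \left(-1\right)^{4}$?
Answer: $21168$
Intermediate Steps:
$Y{\left(a \right)} = 1$
$C{\left(s,l \right)} = -1$ ($C{\left(s,l \right)} = \left(-1\right) 1 = -1$)
$k{\left(T,F \right)} = F T$
$k{\left(-12,C{\left(4,3 \right)} \right)} \left(\left(1 - \left(1 \cdot 4 - 1\right) 2\right) - 37\right)^{2} = \left(-1\right) \left(-12\right) \left(\left(1 - \left(1 \cdot 4 - 1\right) 2\right) - 37\right)^{2} = 12 \left(\left(1 - \left(4 - 1\right) 2\right) - 37\right)^{2} = 12 \left(\left(1 - 3 \cdot 2\right) - 37\right)^{2} = 12 \left(\left(1 - 6\right) - 37\right)^{2} = 12 \left(-5 - 37\right)^{2} = 12 \left(-42\right)^{2} = 12 \cdot 1764 = 21168$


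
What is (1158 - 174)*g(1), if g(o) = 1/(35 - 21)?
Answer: 492/7 ≈ 70.286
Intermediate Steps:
g(o) = 1/14
(1158 - 174)*g(1) = (1158 - 174)*(1/14) = 984*(1/14) = 492/7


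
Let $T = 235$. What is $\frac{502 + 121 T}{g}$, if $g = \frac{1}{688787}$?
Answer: $19931429419$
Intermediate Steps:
$g = \frac{1}{688787} \approx 1.4518 \cdot 10^{-6}$
$\frac{502 + 121 T}{g} = \left(502 + 121 \cdot 235\right) \frac{1}{\frac{1}{688787}} = \left(502 + 28435\right) 688787 = 28937 \cdot 688787 = 19931429419$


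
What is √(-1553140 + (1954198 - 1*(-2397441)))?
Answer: √2798499 ≈ 1672.9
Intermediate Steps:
√(-1553140 + (1954198 - 1*(-2397441))) = √(-1553140 + (1954198 + 2397441)) = √(-1553140 + 4351639) = √2798499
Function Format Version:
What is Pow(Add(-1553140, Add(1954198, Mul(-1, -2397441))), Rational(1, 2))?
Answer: Pow(2798499, Rational(1, 2)) ≈ 1672.9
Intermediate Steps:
Pow(Add(-1553140, Add(1954198, Mul(-1, -2397441))), Rational(1, 2)) = Pow(Add(-1553140, Add(1954198, 2397441)), Rational(1, 2)) = Pow(Add(-1553140, 4351639), Rational(1, 2)) = Pow(2798499, Rational(1, 2))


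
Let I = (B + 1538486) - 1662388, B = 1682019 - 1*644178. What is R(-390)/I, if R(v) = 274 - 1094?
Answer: -820/913939 ≈ -0.00089722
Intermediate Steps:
B = 1037841 (B = 1682019 - 644178 = 1037841)
I = 913939 (I = (1037841 + 1538486) - 1662388 = 2576327 - 1662388 = 913939)
R(v) = -820
R(-390)/I = -820/913939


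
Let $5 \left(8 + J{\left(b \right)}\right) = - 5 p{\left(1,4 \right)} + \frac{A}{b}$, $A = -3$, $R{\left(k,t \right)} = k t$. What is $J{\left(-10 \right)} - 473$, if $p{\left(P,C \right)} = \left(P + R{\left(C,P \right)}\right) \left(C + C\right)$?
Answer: $- \frac{26047}{50} \approx -520.94$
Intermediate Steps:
$p{\left(P,C \right)} = 2 C \left(P + C P\right)$ ($p{\left(P,C \right)} = \left(P + C P\right) \left(C + C\right) = \left(P + C P\right) 2 C = 2 C \left(P + C P\right)$)
$J{\left(b \right)} = -48 - \frac{3}{5 b}$ ($J{\left(b \right)} = -8 + \frac{- 5 \cdot 2 \cdot 4 \cdot 1 \left(1 + 4\right) - \frac{3}{b}}{5} = -8 + \frac{- 5 \cdot 2 \cdot 4 \cdot 1 \cdot 5 - \frac{3}{b}}{5} = -8 + \frac{\left(-5\right) 40 - \frac{3}{b}}{5} = -8 + \frac{-200 - \frac{3}{b}}{5} = -8 - \left(40 + \frac{3}{5 b}\right) = -48 - \frac{3}{5 b}$)
$J{\left(-10 \right)} - 473 = \left(-48 - \frac{3}{5 \left(-10\right)}\right) - 473 = \left(-48 - - \frac{3}{50}\right) - 473 = \left(-48 + \frac{3}{50}\right) - 473 = - \frac{2397}{50} - 473 = - \frac{26047}{50}$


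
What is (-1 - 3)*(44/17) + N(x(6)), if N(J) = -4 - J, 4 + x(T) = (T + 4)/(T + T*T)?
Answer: -3781/357 ≈ -10.591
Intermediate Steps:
x(T) = -4 + (4 + T)/(T + T²) (x(T) = -4 + (T + 4)/(T + T*T) = -4 + (4 + T)/(T + T²))
(-1 - 3)*(44/17) + N(x(6)) = (-1 - 3)*(44/17) + (-4 - (4 - 4*6² - 3*6)/(6*(1 + 6))) = -176/17 + (-4 - (4 - 4*36 - 18)/(6*7)) = -4*44/17 + (-4 - (4 - 144 - 18)/(6*7)) = -176/17 + (-4 - (-158)/(6*7)) = -176/17 + (-4 - 1*(-79/21)) = -176/17 + (-4 + 79/21) = -176/17 - 5/21 = -3781/357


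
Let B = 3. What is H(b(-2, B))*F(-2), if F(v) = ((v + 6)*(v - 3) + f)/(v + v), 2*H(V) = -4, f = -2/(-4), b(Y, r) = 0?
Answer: -39/4 ≈ -9.7500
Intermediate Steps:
f = ½ (f = -2*(-¼) = ½ ≈ 0.50000)
H(V) = -2 (H(V) = (½)*(-4) = -2)
F(v) = (½ + (-3 + v)*(6 + v))/(2*v) (F(v) = ((v + 6)*(v - 3) + ½)/(v + v) = ((6 + v)*(-3 + v) + ½)/((2*v)) = ((-3 + v)*(6 + v) + ½)*(1/(2*v)) = (½ + (-3 + v)*(6 + v))*(1/(2*v)) = (½ + (-3 + v)*(6 + v))/(2*v))
H(b(-2, B))*F(-2) = -(-35 + 2*(-2)*(3 - 2))/(2*(-2)) = -(-1)*(-35 + 2*(-2)*1)/(2*2) = -(-1)*(-35 - 4)/(2*2) = -(-1)*(-39)/(2*2) = -2*39/8 = -39/4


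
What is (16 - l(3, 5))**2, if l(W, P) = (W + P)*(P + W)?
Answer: 2304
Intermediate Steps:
l(W, P) = (P + W)**2 (l(W, P) = (P + W)*(P + W) = (P + W)**2)
(16 - l(3, 5))**2 = (16 - (5 + 3)**2)**2 = (16 - 1*8**2)**2 = (16 - 1*64)**2 = (16 - 64)**2 = (-48)**2 = 2304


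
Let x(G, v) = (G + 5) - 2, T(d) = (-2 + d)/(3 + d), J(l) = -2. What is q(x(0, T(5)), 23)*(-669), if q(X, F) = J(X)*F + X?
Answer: 28767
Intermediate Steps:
T(d) = (-2 + d)/(3 + d)
x(G, v) = 3 + G (x(G, v) = (5 + G) - 2 = 3 + G)
q(X, F) = X - 2*F (q(X, F) = -2*F + X = X - 2*F)
q(x(0, T(5)), 23)*(-669) = ((3 + 0) - 2*23)*(-669) = (3 - 46)*(-669) = -43*(-669) = 28767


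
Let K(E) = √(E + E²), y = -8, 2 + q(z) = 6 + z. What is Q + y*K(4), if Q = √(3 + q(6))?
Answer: √13 - 16*√5 ≈ -32.172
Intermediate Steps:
q(z) = 4 + z (q(z) = -2 + (6 + z) = 4 + z)
Q = √13 (Q = √(3 + (4 + 6)) = √(3 + 10) = √13 ≈ 3.6056)
Q + y*K(4) = √13 - 8*2*√(1 + 4) = √13 - 8*2*√5 = √13 - 16*√5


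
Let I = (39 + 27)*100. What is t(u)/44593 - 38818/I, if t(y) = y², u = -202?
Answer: -730852337/147156900 ≈ -4.9665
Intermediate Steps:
I = 6600 (I = 66*100 = 6600)
t(u)/44593 - 38818/I = (-202)²/44593 - 38818/6600 = 40804*(1/44593) - 38818*1/6600 = 40804/44593 - 19409/3300 = -730852337/147156900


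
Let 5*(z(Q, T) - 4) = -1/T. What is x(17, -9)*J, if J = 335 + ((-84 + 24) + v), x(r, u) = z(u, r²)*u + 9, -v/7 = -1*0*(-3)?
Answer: -2145330/289 ≈ -7423.3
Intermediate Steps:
z(Q, T) = 4 - 1/(5*T) (z(Q, T) = 4 + (-1/T)/5 = 4 - 1/(5*T))
v = 0 (v = -7*(-1*0)*(-3) = -0*(-3) = -7*0 = 0)
x(r, u) = 9 + u*(4 - 1/(5*r²)) (x(r, u) = (4 - 1/(5*r²))*u + 9 = u*(4 - 1/(5*r²)) + 9 = 9 + u*(4 - 1/(5*r²)))
J = 275 (J = 335 + ((-84 + 24) + 0) = 335 + (-60 + 0) = 335 - 60 = 275)
x(17, -9)*J = (9 + 4*(-9) - ⅕*(-9)/17²)*275 = (9 - 36 - ⅕*(-9)*1/289)*275 = (9 - 36 + 9/1445)*275 = -39006/1445*275 = -2145330/289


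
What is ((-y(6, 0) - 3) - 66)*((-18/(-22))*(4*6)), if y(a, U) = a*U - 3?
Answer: -1296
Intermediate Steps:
y(a, U) = -3 + U*a (y(a, U) = U*a - 3 = -3 + U*a)
((-y(6, 0) - 3) - 66)*((-18/(-22))*(4*6)) = ((-(-3 + 0*6) - 3) - 66)*((-18/(-22))*(4*6)) = ((-(-3 + 0) - 3) - 66)*(-18*(-1/22)*24) = ((-1*(-3) - 3) - 66)*((9/11)*24) = ((3 - 3) - 66)*(216/11) = (0 - 66)*(216/11) = -66*216/11 = -1296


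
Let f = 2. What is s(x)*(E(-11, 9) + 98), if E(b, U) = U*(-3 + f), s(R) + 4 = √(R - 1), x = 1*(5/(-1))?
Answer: -356 + 89*I*√6 ≈ -356.0 + 218.0*I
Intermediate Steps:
x = -5 (x = 1*(5*(-1)) = 1*(-5) = -5)
s(R) = -4 + √(-1 + R) (s(R) = -4 + √(R - 1) = -4 + √(-1 + R))
E(b, U) = -U (E(b, U) = U*(-3 + 2) = U*(-1) = -U)
s(x)*(E(-11, 9) + 98) = (-4 + √(-1 - 5))*(-1*9 + 98) = (-4 + √(-6))*(-9 + 98) = (-4 + I*√6)*89 = -356 + 89*I*√6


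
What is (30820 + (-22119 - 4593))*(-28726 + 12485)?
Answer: -66718028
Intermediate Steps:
(30820 + (-22119 - 4593))*(-28726 + 12485) = (30820 - 26712)*(-16241) = 4108*(-16241) = -66718028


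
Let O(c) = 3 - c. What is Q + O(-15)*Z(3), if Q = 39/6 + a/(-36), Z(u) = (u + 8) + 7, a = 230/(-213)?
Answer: 633626/1917 ≈ 330.53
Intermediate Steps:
a = -230/213 (a = 230*(-1/213) = -230/213 ≈ -1.0798)
Z(u) = 15 + u (Z(u) = (8 + u) + 7 = 15 + u)
Q = 12518/1917 (Q = 39/6 - 230/213/(-36) = 39*(⅙) - 230/213*(-1/36) = 13/2 + 115/3834 = 12518/1917 ≈ 6.5300)
Q + O(-15)*Z(3) = 12518/1917 + (3 - 1*(-15))*(15 + 3) = 12518/1917 + (3 + 15)*18 = 12518/1917 + 18*18 = 12518/1917 + 324 = 633626/1917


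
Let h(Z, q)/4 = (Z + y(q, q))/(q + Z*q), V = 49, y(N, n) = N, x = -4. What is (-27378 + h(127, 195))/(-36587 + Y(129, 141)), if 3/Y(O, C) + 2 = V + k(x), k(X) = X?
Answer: 3673025557/4908502560 ≈ 0.74830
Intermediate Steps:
h(Z, q) = 4*(Z + q)/(q + Z*q) (h(Z, q) = 4*((Z + q)/(q + Z*q)) = 4*(Z + q)/(q + Z*q))
Y(O, C) = 3/43 (Y(O, C) = 3/(-2 + (49 - 4)) = 3/(-2 + 45) = 3/43)
(-27378 + h(127, 195))/(-36587 + Y(129, 141)) = (-27378 + 4*(127 + 195)/(195*(1 + 127)))/(-36587 + 3/43) = (-27378 + 4*(1/195)*322/128)/(-1573238/43) = (-27378 + 4*(1/195)*(1/128)*322)*(-43/1573238) = (-27378 + 161/3120)*(-43/1573238) = -85419199/3120*(-43/1573238) = 3673025557/4908502560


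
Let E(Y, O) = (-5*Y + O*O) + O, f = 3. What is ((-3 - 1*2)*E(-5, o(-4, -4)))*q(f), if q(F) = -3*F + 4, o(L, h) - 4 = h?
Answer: 625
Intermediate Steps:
o(L, h) = 4 + h
E(Y, O) = O + O² - 5*Y (E(Y, O) = (-5*Y + O²) + O = (O² - 5*Y) + O = O + O² - 5*Y)
q(F) = 4 - 3*F
((-3 - 1*2)*E(-5, o(-4, -4)))*q(f) = ((-3 - 1*2)*((4 - 4) + (4 - 4)² - 5*(-5)))*(4 - 3*3) = ((-3 - 2)*(0 + 0² + 25))*(4 - 9) = -5*(0 + 0 + 25)*(-5) = -5*25*(-5) = -125*(-5) = 625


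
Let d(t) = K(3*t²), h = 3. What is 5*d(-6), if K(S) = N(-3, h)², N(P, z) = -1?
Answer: 5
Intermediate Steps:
K(S) = 1 (K(S) = (-1)² = 1)
d(t) = 1
5*d(-6) = 5*1 = 5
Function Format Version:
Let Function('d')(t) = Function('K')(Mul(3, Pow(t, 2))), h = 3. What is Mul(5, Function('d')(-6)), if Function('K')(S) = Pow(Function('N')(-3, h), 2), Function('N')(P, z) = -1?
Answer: 5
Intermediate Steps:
Function('K')(S) = 1 (Function('K')(S) = Pow(-1, 2) = 1)
Function('d')(t) = 1
Mul(5, Function('d')(-6)) = Mul(5, 1) = 5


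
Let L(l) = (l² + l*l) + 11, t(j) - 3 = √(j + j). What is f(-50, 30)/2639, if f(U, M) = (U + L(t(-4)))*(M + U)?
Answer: 740/2639 - 480*I*√2/2639 ≈ 0.28041 - 0.25723*I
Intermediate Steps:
t(j) = 3 + √2*√j (t(j) = 3 + √(j + j) = 3 + √(2*j) = 3 + √2*√j)
L(l) = 11 + 2*l² (L(l) = (l² + l²) + 11 = 2*l² + 11 = 11 + 2*l²)
f(U, M) = (M + U)*(11 + U + 2*(3 + 2*I*√2)²) (f(U, M) = (U + (11 + 2*(3 + √2*√(-4))²))*(M + U) = (U + (11 + 2*(3 + √2*(2*I))²))*(M + U) = (U + (11 + 2*(3 + 2*I*√2)²))*(M + U) = (11 + U + 2*(3 + 2*I*√2)²)*(M + U) = (M + U)*(11 + U + 2*(3 + 2*I*√2)²))
f(-50, 30)/2639 = ((-50)² + 13*30 + 13*(-50) + 30*(-50) + 24*I*30*√2 + 24*I*(-50)*√2)/2639 = (2500 + 390 - 650 - 1500 + 720*I*√2 - 1200*I*√2)*(1/2639) = (740 - 480*I*√2)*(1/2639) = 740/2639 - 480*I*√2/2639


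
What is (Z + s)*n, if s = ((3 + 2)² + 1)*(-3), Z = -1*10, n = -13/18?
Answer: 572/9 ≈ 63.556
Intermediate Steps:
n = -13/18 (n = -13*1/18 = -13/18 ≈ -0.72222)
Z = -10
s = -78 (s = (5² + 1)*(-3) = (25 + 1)*(-3) = 26*(-3) = -78)
(Z + s)*n = (-10 - 78)*(-13/18) = -88*(-13/18) = 572/9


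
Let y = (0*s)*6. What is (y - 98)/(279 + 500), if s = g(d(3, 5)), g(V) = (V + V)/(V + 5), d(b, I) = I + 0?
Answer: -98/779 ≈ -0.12580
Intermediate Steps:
d(b, I) = I
g(V) = 2*V/(5 + V) (g(V) = (2*V)/(5 + V) = 2*V/(5 + V))
s = 1 (s = 2*5/(5 + 5) = 2*5/10 = 2*5*(⅒) = 1)
y = 0 (y = (0*1)*6 = 0*6 = 0)
(y - 98)/(279 + 500) = (0 - 98)/(279 + 500) = -98/779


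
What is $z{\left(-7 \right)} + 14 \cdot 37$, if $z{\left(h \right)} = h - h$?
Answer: $518$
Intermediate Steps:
$z{\left(h \right)} = 0$
$z{\left(-7 \right)} + 14 \cdot 37 = 0 + 14 \cdot 37 = 0 + 518 = 518$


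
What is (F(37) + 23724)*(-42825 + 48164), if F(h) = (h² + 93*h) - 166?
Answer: 151456752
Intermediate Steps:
F(h) = -166 + h² + 93*h
(F(37) + 23724)*(-42825 + 48164) = ((-166 + 37² + 93*37) + 23724)*(-42825 + 48164) = ((-166 + 1369 + 3441) + 23724)*5339 = (4644 + 23724)*5339 = 28368*5339 = 151456752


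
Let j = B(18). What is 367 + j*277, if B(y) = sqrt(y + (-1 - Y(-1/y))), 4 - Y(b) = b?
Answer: 367 + 277*sqrt(466)/6 ≈ 1363.6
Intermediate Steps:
Y(b) = 4 - b
B(y) = sqrt(-5 + y - 1/y) (B(y) = sqrt(y + (-1 - (4 - (-1)/y))) = sqrt(y + (-1 - (4 + 1/y))) = sqrt(y + (-1 + (-4 - 1/y))) = sqrt(y + (-5 - 1/y)) = sqrt(-5 + y - 1/y))
j = sqrt(466)/6 (j = sqrt(-5 + 18 - 1/18) = sqrt(233/18) = sqrt(466)/6 ≈ 3.5978)
367 + j*277 = 367 + (sqrt(466)/6)*277 = 367 + 277*sqrt(466)/6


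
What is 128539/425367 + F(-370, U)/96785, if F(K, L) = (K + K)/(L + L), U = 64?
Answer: 79604402957/263482528608 ≈ 0.30212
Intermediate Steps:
F(K, L) = K/L (F(K, L) = (2*K)/((2*L)) = (2*K)*(1/(2*L)) = K/L)
128539/425367 + F(-370, U)/96785 = 128539/425367 - 370/64/96785 = 128539*(1/425367) - 370*1/64*(1/96785) = 128539/425367 - 185/32*1/96785 = 128539/425367 - 37/619424 = 79604402957/263482528608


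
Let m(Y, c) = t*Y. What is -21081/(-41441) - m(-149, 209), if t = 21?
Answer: 129689970/41441 ≈ 3129.5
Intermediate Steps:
m(Y, c) = 21*Y
-21081/(-41441) - m(-149, 209) = -21081/(-41441) - 21*(-149) = -21081*(-1/41441) - 1*(-3129) = 21081/41441 + 3129 = 129689970/41441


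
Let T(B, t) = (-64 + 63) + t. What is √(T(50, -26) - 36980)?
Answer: I*√37007 ≈ 192.37*I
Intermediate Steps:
T(B, t) = -1 + t
√(T(50, -26) - 36980) = √((-1 - 26) - 36980) = √(-27 - 36980) = √(-37007) = I*√37007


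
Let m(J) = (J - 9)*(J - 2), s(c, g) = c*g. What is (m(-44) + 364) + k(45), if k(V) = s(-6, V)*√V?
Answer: 2802 - 810*√5 ≈ 990.79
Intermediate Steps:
m(J) = (-9 + J)*(-2 + J)
k(V) = -6*V^(3/2) (k(V) = (-6*V)*√V = -6*V^(3/2))
(m(-44) + 364) + k(45) = ((18 + (-44)² - 11*(-44)) + 364) - 810*√5 = ((18 + 1936 + 484) + 364) - 810*√5 = (2438 + 364) - 810*√5 = 2802 - 810*√5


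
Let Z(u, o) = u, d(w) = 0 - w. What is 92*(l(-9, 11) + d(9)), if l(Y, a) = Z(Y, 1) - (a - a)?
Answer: -1656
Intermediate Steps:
d(w) = -w
l(Y, a) = Y (l(Y, a) = Y - (a - a) = Y - 1*0 = Y + 0 = Y)
92*(l(-9, 11) + d(9)) = 92*(-9 - 1*9) = 92*(-9 - 9) = 92*(-18) = -1656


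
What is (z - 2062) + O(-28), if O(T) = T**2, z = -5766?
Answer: -7044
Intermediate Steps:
(z - 2062) + O(-28) = (-5766 - 2062) + (-28)**2 = -7828 + 784 = -7044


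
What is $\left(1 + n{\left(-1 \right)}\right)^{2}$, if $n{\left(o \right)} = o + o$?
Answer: $1$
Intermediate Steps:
$n{\left(o \right)} = 2 o$
$\left(1 + n{\left(-1 \right)}\right)^{2} = \left(1 + 2 \left(-1\right)\right)^{2} = \left(1 - 2\right)^{2} = \left(-1\right)^{2} = 1$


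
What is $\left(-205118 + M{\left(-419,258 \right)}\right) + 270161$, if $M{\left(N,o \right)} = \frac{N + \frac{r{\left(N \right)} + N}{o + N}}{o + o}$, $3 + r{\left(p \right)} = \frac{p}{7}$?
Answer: $\frac{3152009753}{48461} \approx 65042.0$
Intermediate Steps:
$r{\left(p \right)} = -3 + \frac{p}{7}$
$M{\left(N,o \right)} = \frac{N + \frac{-3 + \frac{8 N}{7}}{N + o}}{2 o}$ ($M{\left(N,o \right)} = \frac{N + \frac{\left(-3 + \frac{N}{7}\right) + N}{o + N}}{o + o} = \frac{N + \frac{-3 + \frac{8 N}{7}}{N + o}}{2 o}$)
$\left(-205118 + M{\left(-419,258 \right)}\right) + 270161 = \left(-205118 + \frac{-21 + 7 \left(-419\right)^{2} + 8 \left(-419\right) + 7 \left(-419\right) 258}{14 \cdot 258 \left(-419 + 258\right)}\right) + 270161 = \left(-205118 + \frac{1}{14} \cdot \frac{1}{258} \frac{1}{-161} \left(-21 + 7 \cdot 175561 - 3352 - 756714\right)\right) + 270161 = \left(-205118 + \frac{1}{14} \cdot \frac{1}{258} \left(- \frac{1}{161}\right) \left(-21 + 1228927 - 3352 - 756714\right)\right) + 270161 = \left(-205118 + \frac{1}{14} \cdot \frac{1}{258} \left(- \frac{1}{161}\right) 468840\right) + 270161 = \left(-205118 - \frac{39070}{48461}\right) + 270161 = - \frac{9940262468}{48461} + 270161 = \frac{3152009753}{48461}$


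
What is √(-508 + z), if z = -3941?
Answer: I*√4449 ≈ 66.701*I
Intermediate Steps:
√(-508 + z) = √(-508 - 3941) = √(-4449) = I*√4449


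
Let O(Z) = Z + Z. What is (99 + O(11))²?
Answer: 14641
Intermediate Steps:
O(Z) = 2*Z
(99 + O(11))² = (99 + 2*11)² = (99 + 22)² = 121² = 14641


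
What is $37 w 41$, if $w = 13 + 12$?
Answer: $37925$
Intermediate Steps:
$w = 25$
$37 w 41 = 37 \cdot 25 \cdot 41 = 925 \cdot 41 = 37925$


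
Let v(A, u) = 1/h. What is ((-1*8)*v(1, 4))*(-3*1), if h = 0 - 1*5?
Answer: -24/5 ≈ -4.8000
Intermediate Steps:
h = -5 (h = 0 - 5 = -5)
v(A, u) = -1/5 (v(A, u) = 1/(-5) = -1/5)
((-1*8)*v(1, 4))*(-3*1) = (-1*8*(-1/5))*(-3*1) = -8*(-1/5)*(-3) = (8/5)*(-3) = -24/5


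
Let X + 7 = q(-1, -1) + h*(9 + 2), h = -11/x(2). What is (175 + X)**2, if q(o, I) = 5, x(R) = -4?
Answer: 660969/16 ≈ 41311.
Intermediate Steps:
h = 11/4 (h = -11/(-4) = -11*(-1/4) = 11/4 ≈ 2.7500)
X = 113/4 (X = -7 + (5 + 11*(9 + 2)/4) = -7 + (5 + (11/4)*11) = -7 + (5 + 121/4) = -7 + 141/4 = 113/4 ≈ 28.250)
(175 + X)**2 = (175 + 113/4)**2 = (813/4)**2 = 660969/16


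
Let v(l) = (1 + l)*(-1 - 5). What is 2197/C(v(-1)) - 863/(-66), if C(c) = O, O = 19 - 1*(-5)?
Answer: 27619/264 ≈ 104.62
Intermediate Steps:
v(l) = -6 - 6*l (v(l) = (1 + l)*(-6) = -6 - 6*l)
O = 24 (O = 19 + 5 = 24)
C(c) = 24
2197/C(v(-1)) - 863/(-66) = 2197/24 - 863/(-66) = 2197*(1/24) - 863*(-1/66) = 2197/24 + 863/66 = 27619/264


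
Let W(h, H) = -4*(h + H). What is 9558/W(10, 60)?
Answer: -4779/140 ≈ -34.136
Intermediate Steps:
W(h, H) = -4*H - 4*h (W(h, H) = -4*(H + h) = -4*H - 4*h)
9558/W(10, 60) = 9558/(-4*60 - 4*10) = 9558/(-240 - 40) = 9558/(-280) = 9558*(-1/280) = -4779/140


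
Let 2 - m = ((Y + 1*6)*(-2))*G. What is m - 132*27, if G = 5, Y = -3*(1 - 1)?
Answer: -3502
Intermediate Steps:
Y = 0 (Y = -3*0 = 0)
m = 62 (m = 2 - (0 + 1*6)*(-2)*5 = 2 - (0 + 6)*(-2)*5 = 2 - 6*(-2)*5 = 2 - (-12)*5 = 2 - 1*(-60) = 2 + 60 = 62)
m - 132*27 = 62 - 132*27 = 62 - 3564 = -3502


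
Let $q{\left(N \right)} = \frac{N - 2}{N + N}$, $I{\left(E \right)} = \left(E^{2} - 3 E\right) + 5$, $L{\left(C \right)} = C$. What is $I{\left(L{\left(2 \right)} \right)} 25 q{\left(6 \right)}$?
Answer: $25$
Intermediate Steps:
$I{\left(E \right)} = 5 + E^{2} - 3 E$
$q{\left(N \right)} = \frac{-2 + N}{2 N}$
$I{\left(L{\left(2 \right)} \right)} 25 q{\left(6 \right)} = \left(5 + 2^{2} - 6\right) 25 \frac{-2 + 6}{2 \cdot 6} = \left(5 + 4 - 6\right) 25 \cdot \frac{1}{2} \cdot \frac{1}{6} \cdot 4 = 3 \cdot 25 \cdot \frac{1}{3} = 75 \cdot \frac{1}{3} = 25$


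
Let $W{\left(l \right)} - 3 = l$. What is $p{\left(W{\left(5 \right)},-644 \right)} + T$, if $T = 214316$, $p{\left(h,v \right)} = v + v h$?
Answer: $208520$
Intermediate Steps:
$W{\left(l \right)} = 3 + l$
$p{\left(h,v \right)} = v + h v$
$p{\left(W{\left(5 \right)},-644 \right)} + T = - 644 \left(1 + \left(3 + 5\right)\right) + 214316 = - 644 \left(1 + 8\right) + 214316 = \left(-644\right) 9 + 214316 = -5796 + 214316 = 208520$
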